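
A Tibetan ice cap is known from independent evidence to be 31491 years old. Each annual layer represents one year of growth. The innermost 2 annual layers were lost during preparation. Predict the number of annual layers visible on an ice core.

Expected annual layers over 31491 years: 31491.
Subtracting the 2 annual layers not captured gives 31491 − 2 = 31489 annual layers in the record.

31489 annual layers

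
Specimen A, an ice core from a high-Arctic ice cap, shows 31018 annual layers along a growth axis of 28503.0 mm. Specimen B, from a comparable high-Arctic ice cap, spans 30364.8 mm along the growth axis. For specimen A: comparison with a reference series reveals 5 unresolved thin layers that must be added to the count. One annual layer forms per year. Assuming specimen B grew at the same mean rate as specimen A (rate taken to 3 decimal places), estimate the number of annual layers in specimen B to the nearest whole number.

Specimen A: after corrections the count is 31018 + 5 = 31023 annual layers.
A: 28503.0 mm over 31023 years gives 28503.0 / 31023 ≈ 0.919 mm/yr.
Specimen B: 30364.8 mm / 0.919 mm per year = 33041.13 years ≈ 33041 annual layers.

33041 annual layers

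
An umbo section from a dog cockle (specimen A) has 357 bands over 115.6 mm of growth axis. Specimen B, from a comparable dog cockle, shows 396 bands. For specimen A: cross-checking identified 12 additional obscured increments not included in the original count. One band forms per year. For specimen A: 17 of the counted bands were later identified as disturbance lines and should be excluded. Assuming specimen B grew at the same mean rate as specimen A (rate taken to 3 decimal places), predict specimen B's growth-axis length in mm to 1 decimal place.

Specimen A: adjusted count: 357 − 17 + 12 = 352 bands.
A: Extension rate ≈ 115.6 / 352 = 0.328 mm per year.
B's length ≈ 0.328 × 396 = 129.9 mm.

129.9 mm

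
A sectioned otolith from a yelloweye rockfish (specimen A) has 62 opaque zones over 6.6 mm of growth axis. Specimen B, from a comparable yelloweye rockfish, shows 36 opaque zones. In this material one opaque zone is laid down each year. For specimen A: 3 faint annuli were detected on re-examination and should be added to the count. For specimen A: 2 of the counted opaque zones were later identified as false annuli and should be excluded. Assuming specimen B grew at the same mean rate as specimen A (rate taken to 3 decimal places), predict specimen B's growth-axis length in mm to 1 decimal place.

Specimen A: true opaque zone count = 62 − 2 + 3 = 63.
A: Mean rate = 6.6 mm / 63 years ≈ 0.105 mm/year.
B's length ≈ 0.105 × 36 = 3.8 mm.

3.8 mm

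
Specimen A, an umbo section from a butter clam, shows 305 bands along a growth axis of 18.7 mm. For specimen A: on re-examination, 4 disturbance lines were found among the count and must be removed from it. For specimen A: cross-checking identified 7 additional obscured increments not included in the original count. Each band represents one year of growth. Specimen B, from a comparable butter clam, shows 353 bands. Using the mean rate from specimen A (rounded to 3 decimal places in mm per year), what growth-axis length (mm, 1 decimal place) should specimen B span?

21.5 mm

Specimen A: correcting the raw count gives 305 − 4 + 7 = 308 true bands.
A: 18.7 mm over 308 years gives 18.7 / 308 ≈ 0.061 mm/yr.
For B, 0.061 mm/year × 353 years = 21.5 mm.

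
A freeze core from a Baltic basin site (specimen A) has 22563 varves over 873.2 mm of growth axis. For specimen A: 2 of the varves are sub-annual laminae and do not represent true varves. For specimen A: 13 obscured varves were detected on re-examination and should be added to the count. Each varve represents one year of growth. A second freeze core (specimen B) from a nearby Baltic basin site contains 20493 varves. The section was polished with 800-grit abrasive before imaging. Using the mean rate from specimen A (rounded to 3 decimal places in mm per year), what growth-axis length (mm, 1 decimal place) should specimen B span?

799.2 mm

Specimen A: after corrections the count is 22563 − 2 + 13 = 22574 varves.
A: Extension rate ≈ 873.2 / 22574 = 0.039 mm/yr.
Length of B = 0.039 × 20493 = 799.2 mm.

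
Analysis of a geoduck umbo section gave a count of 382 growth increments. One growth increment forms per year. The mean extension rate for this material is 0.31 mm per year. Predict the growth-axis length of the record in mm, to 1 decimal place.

The record spans 382 years at 0.31 mm per year.
Predicted length = 0.31 mm/year × 382 years = 118.4 mm.

118.4 mm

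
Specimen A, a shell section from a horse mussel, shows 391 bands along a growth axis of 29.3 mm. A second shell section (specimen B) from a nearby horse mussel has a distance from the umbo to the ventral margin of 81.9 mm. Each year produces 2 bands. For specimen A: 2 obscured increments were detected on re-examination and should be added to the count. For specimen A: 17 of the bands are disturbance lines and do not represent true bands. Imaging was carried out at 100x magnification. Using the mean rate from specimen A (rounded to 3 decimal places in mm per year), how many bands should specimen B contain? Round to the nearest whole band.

1050 bands

Specimen A: adjusted count: 391 − 17 + 2 = 376 bands.
Specimen A: dividing by 2 bands per year: 376 / 2 = 188 years.
A: 29.3 mm over 188 years gives 29.3 / 188 ≈ 0.156 mm/year.
B spans 81.9 / 0.156 = 525.00 years; at 2 bands per year that is 525.00 × 2 ≈ 1050 bands.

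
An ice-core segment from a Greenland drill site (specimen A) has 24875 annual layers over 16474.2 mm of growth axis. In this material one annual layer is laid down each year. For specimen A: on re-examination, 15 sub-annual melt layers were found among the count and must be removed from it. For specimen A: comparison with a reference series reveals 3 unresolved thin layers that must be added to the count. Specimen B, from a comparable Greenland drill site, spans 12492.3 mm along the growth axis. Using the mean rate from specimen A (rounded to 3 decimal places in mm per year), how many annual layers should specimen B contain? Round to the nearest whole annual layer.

18842 annual layers

Specimen A: after corrections the count is 24875 − 15 + 3 = 24863 annual layers.
A: Extension rate ≈ 16474.2 / 24863 = 0.663 mm/year.
Specimen B: 12492.3 mm / 0.663 mm per year = 18842.08 years ≈ 18842 annual layers.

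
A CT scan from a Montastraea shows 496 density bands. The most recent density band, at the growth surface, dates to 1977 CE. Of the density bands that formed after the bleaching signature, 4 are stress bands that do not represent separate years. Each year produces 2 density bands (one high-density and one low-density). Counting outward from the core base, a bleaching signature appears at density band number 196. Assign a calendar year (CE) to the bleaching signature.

Between density band 196 and the growth surface there are 496 − 196 = 300 density bands.
Removing the 4 false density bands leaves 300 − 4 = 296 true density bands beyond the bleaching signature.
296 density bands at 2 per year is 296 / 2 = 148 years.
Counting back 148 years from 1977 CE places the bleaching signature in 1977 − 148 = 1829 CE.

1829 CE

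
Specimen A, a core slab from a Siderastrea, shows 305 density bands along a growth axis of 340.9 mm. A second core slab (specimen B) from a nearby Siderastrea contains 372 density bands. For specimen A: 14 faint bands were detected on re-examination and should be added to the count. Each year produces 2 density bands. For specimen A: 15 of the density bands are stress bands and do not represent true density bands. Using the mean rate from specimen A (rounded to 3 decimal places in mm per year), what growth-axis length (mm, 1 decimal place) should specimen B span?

417.2 mm

Specimen A: adjusted count: 305 − 15 + 14 = 304 density bands.
Specimen A: with 2 density bands per year, 304 / 2 = 152 years.
A: Extension rate ≈ 340.9 / 152 = 2.243 mm/yr.
Specimen B: 372 density bands at 2 per year is 372 / 2 = 186 years. For B, 2.243 mm/year × 186 years = 417.2 mm.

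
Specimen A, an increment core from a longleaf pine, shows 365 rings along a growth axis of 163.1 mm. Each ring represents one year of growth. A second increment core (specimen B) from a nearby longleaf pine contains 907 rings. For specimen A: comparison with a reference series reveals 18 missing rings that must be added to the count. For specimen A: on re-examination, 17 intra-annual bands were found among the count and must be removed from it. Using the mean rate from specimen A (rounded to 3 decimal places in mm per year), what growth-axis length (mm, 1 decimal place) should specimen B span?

404.5 mm

Specimen A: correcting the raw count gives 365 − 17 + 18 = 366 true rings.
A: Extension rate ≈ 163.1 / 366 = 0.446 mm per year.
Length of B = 0.446 × 907 = 404.5 mm.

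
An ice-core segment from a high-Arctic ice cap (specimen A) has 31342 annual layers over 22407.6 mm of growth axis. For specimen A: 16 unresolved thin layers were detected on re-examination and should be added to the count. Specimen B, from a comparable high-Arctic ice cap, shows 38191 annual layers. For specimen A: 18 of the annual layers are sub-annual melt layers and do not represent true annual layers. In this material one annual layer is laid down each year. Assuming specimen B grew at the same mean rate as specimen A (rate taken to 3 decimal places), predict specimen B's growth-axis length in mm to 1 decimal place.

27306.6 mm

Specimen A: after corrections the count is 31342 − 18 + 16 = 31340 annual layers.
A: Extension rate ≈ 22407.6 / 31340 = 0.715 mm per year.
B's length ≈ 0.715 × 38191 = 27306.6 mm.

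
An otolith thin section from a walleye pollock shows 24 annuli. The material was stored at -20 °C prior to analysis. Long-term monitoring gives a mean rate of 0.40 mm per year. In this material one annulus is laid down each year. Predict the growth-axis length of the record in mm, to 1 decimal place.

The record spans 24 years at 0.40 mm per year.
Length ≈ 0.40 × 24 = 9.6 mm.

9.6 mm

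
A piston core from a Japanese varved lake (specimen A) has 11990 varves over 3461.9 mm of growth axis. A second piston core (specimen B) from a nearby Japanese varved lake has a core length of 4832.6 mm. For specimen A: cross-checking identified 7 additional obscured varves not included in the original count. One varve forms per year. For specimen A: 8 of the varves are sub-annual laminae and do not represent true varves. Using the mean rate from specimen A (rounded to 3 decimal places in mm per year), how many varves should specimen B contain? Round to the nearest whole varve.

16722 varves

Specimen A: correcting the raw count gives 11990 − 8 + 7 = 11989 true varves.
A: Extension rate ≈ 3461.9 / 11989 = 0.289 mm per year.
Specimen B: 4832.6 mm / 0.289 mm per year = 16721.80 years ≈ 16722 varves.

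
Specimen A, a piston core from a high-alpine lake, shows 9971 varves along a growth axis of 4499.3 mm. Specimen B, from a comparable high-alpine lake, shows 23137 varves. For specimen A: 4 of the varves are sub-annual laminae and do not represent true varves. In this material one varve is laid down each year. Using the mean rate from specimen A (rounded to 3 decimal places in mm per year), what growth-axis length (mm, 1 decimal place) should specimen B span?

10434.8 mm

Specimen A: after corrections the count is 9971 − 4 = 9967 varves.
A: Mean rate = 4499.3 mm / 9967 years ≈ 0.451 mm/yr.
B's length ≈ 0.451 × 23137 = 10434.8 mm.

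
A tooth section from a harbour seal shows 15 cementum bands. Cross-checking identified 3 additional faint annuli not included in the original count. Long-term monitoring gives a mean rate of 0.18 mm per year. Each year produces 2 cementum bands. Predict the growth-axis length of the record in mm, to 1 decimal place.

Correcting the raw count gives 15 + 3 = 18 true cementum bands.
18 cementum bands at 2 per year is 18 / 2 = 9 years.
Length ≈ 0.18 × 9 = 1.6 mm.

1.6 mm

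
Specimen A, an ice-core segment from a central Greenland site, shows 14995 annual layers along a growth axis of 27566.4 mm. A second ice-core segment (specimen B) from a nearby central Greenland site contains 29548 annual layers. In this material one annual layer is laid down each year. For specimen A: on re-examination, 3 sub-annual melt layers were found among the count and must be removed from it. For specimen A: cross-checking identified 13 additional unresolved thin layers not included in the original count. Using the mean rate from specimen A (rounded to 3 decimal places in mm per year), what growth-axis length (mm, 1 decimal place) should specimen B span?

54279.7 mm

Specimen A: adjusted count: 14995 − 3 + 13 = 15005 annual layers.
A: Mean rate = 27566.4 mm / 15005 years ≈ 1.837 mm per year.
For B, 1.837 mm/year × 29548 years = 54279.7 mm.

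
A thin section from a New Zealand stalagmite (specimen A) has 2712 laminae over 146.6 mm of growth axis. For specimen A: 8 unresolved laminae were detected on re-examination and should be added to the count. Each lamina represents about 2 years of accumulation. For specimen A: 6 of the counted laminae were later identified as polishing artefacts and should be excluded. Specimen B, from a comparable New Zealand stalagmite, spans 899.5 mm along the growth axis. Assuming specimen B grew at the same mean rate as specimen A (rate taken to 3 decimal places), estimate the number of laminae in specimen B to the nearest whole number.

Specimen A: correcting the raw count gives 2712 − 6 + 8 = 2714 true laminae.
Specimen A: 2714 laminae at 2 years each span 2714 × 2 = 5428 years.
A: Mean rate = 146.6 mm / 5428 years ≈ 0.027 mm per year.
Specimen B: 899.5 mm / 0.027 mm per year = 33314.81 years; at 2 years per lamina that is 33314.81 / 2 ≈ 16657 laminae.

16657 laminae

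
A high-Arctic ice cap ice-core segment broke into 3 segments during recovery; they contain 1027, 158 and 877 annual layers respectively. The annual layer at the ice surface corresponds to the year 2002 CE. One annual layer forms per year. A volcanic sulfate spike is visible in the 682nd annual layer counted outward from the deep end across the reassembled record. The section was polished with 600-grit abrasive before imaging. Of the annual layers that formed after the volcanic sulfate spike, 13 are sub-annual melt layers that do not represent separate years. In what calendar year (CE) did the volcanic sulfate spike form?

635 CE

Total annual layers = 1027 + 158 + 877 = 2062.
2062 − 682 = 1380 annual layers lie beyond the volcanic sulfate spike toward the ice surface.
1380 − 13 false = 1367 true annual layers after the volcanic sulfate spike.
The annual layer at the ice surface is 2002 CE, so the volcanic sulfate spike dates to 2002 − 1367 = 635 CE.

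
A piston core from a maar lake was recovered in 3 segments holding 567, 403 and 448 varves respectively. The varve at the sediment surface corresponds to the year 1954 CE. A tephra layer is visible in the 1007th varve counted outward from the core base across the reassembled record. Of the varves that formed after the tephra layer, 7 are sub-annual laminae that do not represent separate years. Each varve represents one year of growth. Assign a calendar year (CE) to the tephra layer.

1550 CE

Total varves = 567 + 403 + 448 = 1418.
1418 − 1007 = 411 varves lie beyond the tephra layer toward the sediment surface.
411 − 7 false = 404 true varves after the tephra layer.
Counting back 404 years from 1954 CE places the tephra layer in 1954 − 404 = 1550 CE.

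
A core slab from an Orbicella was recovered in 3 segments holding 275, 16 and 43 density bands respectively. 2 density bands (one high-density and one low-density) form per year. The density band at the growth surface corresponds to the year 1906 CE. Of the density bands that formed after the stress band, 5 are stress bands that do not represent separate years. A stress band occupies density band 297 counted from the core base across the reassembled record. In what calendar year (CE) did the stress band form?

1890 CE

Total density bands = 275 + 16 + 43 = 334.
334 − 297 = 37 density bands lie beyond the stress band toward the growth surface.
Excluding 5 false density bands: 37 − 5 = 32.
32 density bands at 2 per year is 32 / 2 = 16 years.
Counting back 16 years from 1906 CE places the stress band in 1906 − 16 = 1890 CE.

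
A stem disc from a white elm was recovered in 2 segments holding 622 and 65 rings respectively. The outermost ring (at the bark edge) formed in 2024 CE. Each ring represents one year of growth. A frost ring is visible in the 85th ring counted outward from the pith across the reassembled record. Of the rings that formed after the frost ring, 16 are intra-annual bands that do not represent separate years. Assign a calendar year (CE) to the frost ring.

Total rings = 622 + 65 = 687.
Between ring 85 and the bark edge there are 687 − 85 = 602 rings.
Removing the 16 false rings leaves 602 − 16 = 586 true rings beyond the frost ring.
Counting back 586 years from 2024 CE places the frost ring in 2024 − 586 = 1438 CE.

1438 CE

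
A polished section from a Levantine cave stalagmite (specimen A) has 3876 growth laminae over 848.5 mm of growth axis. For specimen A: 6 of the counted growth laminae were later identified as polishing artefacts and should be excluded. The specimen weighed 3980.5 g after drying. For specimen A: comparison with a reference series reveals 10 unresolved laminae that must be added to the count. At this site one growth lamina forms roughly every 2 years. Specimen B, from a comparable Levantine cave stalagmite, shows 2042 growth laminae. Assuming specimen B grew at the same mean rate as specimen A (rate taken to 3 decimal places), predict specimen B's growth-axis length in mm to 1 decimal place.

Specimen A: after corrections the count is 3876 − 6 + 10 = 3880 growth laminae.
Specimen A: 3880 growth laminae at 2 years each span 3880 × 2 = 7760 years.
A: Mean rate = 848.5 mm / 7760 years ≈ 0.109 mm/year.
Specimen B: 2042 growth laminae at 2 years each span 2042 × 2 = 4084 years. Length of B = 0.109 × 4084 = 445.2 mm.

445.2 mm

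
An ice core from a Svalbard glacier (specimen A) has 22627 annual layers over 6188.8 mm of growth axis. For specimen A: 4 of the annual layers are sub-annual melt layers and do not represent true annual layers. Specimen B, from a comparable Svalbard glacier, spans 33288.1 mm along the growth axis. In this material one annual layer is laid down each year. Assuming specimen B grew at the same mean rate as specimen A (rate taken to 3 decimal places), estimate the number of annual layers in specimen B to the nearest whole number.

121489 annual layers

Specimen A: correcting the raw count gives 22627 − 4 = 22623 true annual layers.
A: 6188.8 mm over 22623 years gives 6188.8 / 22623 ≈ 0.274 mm per year.
Specimen B: 33288.1 mm / 0.274 mm per year = 121489.42 years ≈ 121489 annual layers.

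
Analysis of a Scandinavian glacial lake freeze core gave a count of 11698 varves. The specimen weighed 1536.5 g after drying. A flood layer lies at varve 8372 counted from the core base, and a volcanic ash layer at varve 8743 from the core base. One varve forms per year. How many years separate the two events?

371 years

8743 − 8372 = 371 varves lie between the two events.
One varve per year makes the interval 371 years.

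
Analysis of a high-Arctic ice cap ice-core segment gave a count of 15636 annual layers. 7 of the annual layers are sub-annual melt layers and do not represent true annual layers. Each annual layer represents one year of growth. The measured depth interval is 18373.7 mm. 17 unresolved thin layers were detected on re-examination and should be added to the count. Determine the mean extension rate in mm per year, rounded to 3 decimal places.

Adjusted count: 15636 − 7 + 17 = 15646 annual layers.
18373.7 mm over 15646 years gives 18373.7 / 15646 ≈ 1.174 mm per year.

1.174 mm per year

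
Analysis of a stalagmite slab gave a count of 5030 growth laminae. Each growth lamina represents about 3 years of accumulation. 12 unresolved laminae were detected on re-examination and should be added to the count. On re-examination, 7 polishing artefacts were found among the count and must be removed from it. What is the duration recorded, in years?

True growth lamina count = 5030 − 7 + 12 = 5035.
5035 growth laminae at 3 years each span 5035 × 3 = 15105 years.

15105 years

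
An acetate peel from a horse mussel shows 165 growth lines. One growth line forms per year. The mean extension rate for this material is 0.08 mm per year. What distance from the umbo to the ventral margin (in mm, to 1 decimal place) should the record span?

The record spans 165 years at 0.08 mm per year.
Predicted length = 0.08 mm/year × 165 years = 13.2 mm.

13.2 mm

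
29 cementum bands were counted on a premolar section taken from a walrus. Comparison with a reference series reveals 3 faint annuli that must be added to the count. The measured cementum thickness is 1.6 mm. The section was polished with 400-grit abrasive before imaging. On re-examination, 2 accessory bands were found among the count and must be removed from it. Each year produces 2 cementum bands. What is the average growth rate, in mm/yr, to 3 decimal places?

After corrections the count is 29 − 2 + 3 = 30 cementum bands.
With 2 cementum bands per year, 30 / 2 = 15 years.
1.6 mm over 15 years gives 1.6 / 15 ≈ 0.107 mm/yr.

0.107 mm/yr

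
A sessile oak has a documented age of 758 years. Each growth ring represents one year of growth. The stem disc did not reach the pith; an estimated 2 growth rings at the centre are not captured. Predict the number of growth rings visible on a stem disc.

At one growth ring per year, 758 years correspond to 758 growth rings.
758 − 2 missed = 756 growth rings expected in the prepared section.

756 growth rings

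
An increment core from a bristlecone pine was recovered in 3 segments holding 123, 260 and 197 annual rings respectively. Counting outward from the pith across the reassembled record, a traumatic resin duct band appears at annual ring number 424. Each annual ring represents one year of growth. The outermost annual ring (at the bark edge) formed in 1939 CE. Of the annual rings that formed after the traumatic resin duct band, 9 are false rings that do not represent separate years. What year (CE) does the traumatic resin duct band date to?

1792 CE

Total annual rings = 123 + 260 + 197 = 580.
The traumatic resin duct band sits at annual ring 424 from the pith, so 580 − 424 = 156 annual rings formed after it.
Removing the 9 false annual rings leaves 156 − 9 = 147 true annual rings beyond the traumatic resin duct band.
Counting back 147 years from 1939 CE places the traumatic resin duct band in 1939 − 147 = 1792 CE.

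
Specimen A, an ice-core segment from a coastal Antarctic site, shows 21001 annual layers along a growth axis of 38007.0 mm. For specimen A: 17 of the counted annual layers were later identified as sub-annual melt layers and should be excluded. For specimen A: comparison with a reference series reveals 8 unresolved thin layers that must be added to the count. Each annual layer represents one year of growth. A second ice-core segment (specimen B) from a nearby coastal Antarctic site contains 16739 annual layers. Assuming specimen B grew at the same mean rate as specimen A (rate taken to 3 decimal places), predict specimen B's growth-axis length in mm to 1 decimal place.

Specimen A: true annual layer count = 21001 − 17 + 8 = 20992.
A: Extension rate ≈ 38007.0 / 20992 = 1.811 mm/yr.
B's length ≈ 1.811 × 16739 = 30314.3 mm.

30314.3 mm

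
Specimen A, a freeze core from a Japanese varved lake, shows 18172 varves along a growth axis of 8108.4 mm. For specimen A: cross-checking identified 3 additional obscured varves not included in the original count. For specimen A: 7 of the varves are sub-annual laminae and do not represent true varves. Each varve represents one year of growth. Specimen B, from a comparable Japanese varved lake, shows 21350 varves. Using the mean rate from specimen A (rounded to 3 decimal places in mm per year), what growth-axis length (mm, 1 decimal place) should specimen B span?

Specimen A: true varve count = 18172 − 7 + 3 = 18168.
A: Extension rate ≈ 8108.4 / 18168 = 0.446 mm/yr.
Length of B = 0.446 × 21350 = 9522.1 mm.

9522.1 mm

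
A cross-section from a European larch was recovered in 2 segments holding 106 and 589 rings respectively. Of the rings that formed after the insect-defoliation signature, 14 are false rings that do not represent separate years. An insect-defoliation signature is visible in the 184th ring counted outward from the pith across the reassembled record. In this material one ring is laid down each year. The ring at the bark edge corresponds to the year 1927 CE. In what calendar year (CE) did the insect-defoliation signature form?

Total rings = 106 + 589 = 695.
The insect-defoliation signature sits at ring 184 from the pith, so 695 − 184 = 511 rings formed after it.
Excluding 14 false rings: 511 − 14 = 497.
The ring at the bark edge is 1927 CE, so the insect-defoliation signature dates to 1927 − 497 = 1430 CE.

1430 CE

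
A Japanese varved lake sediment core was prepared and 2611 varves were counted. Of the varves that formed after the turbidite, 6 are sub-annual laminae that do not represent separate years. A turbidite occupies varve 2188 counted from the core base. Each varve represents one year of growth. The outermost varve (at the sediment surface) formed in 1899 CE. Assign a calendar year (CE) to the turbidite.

1482 CE

2611 − 2188 = 423 varves lie beyond the turbidite toward the sediment surface.
423 − 6 false = 417 true varves after the turbidite.
The varve at the sediment surface is 1899 CE, so the turbidite dates to 1899 − 417 = 1482 CE.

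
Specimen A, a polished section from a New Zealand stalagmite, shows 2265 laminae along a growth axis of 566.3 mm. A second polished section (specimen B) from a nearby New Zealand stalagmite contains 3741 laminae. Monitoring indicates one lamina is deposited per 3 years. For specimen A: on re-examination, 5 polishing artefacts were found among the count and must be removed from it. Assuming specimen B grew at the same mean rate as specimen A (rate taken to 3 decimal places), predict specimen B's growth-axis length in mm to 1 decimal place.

Specimen A: adjusted count: 2265 − 5 = 2260 laminae.
Specimen A: at 3 years per lamina, 2260 × 3 = 6780 years.
A: Mean rate = 566.3 mm / 6780 years ≈ 0.084 mm per year.
Specimen B: at 3 years per lamina, 3741 × 3 = 11223 years. Length of B = 0.084 × 11223 = 942.7 mm.

942.7 mm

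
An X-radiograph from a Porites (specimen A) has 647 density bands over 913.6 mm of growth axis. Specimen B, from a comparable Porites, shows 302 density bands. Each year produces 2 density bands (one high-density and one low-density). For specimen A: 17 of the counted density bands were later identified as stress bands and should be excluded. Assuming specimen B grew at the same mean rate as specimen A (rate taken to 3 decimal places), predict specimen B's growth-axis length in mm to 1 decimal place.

437.9 mm

Specimen A: correcting the raw count gives 647 − 17 = 630 true density bands.
Specimen A: with 2 density bands per year, 630 / 2 = 315 years.
A: 913.6 mm over 315 years gives 913.6 / 315 ≈ 2.900 mm per year.
Specimen B: with 2 density bands per year, 302 / 2 = 151 years. For B, 2.900 mm/year × 151 years = 437.9 mm.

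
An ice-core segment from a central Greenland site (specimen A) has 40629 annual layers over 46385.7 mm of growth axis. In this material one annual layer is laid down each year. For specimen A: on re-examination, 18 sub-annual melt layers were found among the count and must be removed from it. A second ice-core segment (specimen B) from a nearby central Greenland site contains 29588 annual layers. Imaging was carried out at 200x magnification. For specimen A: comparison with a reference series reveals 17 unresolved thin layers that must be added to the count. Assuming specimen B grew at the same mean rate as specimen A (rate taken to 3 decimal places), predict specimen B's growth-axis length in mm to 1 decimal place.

33789.5 mm

Specimen A: after corrections the count is 40629 − 18 + 17 = 40628 annual layers.
A: Extension rate ≈ 46385.7 / 40628 = 1.142 mm/yr.
For B, 1.142 mm/year × 29588 years = 33789.5 mm.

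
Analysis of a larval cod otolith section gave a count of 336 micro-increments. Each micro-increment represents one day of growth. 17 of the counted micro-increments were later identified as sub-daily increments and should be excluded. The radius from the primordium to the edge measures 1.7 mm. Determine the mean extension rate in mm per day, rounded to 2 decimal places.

0.01 mm per day

After corrections the count is 336 − 17 = 319 micro-increments.
1.7 mm over 319 days gives 1.7 / 319 ≈ 0.01 mm per day.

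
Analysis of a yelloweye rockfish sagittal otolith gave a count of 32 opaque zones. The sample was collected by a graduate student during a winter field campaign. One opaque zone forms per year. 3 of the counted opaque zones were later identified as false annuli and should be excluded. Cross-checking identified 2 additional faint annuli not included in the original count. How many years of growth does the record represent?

Adjusted count: 32 − 3 + 2 = 31 opaque zones.
At one opaque zone per year, that is 31 years.

31 years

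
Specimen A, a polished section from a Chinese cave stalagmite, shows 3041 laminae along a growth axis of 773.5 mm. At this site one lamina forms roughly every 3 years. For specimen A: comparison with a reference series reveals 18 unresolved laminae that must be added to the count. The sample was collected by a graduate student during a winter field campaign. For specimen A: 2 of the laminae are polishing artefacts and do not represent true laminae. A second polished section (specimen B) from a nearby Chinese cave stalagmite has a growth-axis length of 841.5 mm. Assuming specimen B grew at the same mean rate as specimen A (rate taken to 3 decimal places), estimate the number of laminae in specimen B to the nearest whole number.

Specimen A: after corrections the count is 3041 − 2 + 18 = 3057 laminae.
Specimen A: multiplying by 3 years per lamina: 3057 × 3 = 9171 years.
A: Mean rate = 773.5 mm / 9171 years ≈ 0.084 mm/year.
Specimen B: 841.5 mm / 0.084 mm per year = 10017.86 years; at 3 years per lamina that is 10017.86 / 3 ≈ 3339 laminae.

3339 laminae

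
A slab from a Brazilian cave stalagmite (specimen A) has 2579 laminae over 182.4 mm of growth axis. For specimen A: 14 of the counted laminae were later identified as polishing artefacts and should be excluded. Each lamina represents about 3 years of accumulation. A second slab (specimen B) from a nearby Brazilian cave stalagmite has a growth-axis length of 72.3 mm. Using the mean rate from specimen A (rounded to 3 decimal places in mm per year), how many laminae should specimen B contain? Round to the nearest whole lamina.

1004 laminae

Specimen A: correcting the raw count gives 2579 − 14 = 2565 true laminae.
Specimen A: multiplying by 3 years per lamina: 2565 × 3 = 7695 years.
A: Extension rate ≈ 182.4 / 7695 = 0.024 mm per year.
Specimen B: 72.3 mm / 0.024 mm per year = 3012.50 years; at 3 years per lamina that is 3012.50 / 3 ≈ 1004 laminae.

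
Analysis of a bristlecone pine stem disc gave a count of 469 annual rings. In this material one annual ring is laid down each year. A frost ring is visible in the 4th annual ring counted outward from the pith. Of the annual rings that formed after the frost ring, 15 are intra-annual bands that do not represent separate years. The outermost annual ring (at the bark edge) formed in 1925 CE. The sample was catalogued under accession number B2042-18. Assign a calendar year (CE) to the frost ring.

1475 CE

The frost ring sits at annual ring 4 from the pith, so 469 − 4 = 465 annual rings formed after it.
465 − 15 false = 450 true annual rings after the frost ring.
Counting back 450 years from 1925 CE places the frost ring in 1925 − 450 = 1475 CE.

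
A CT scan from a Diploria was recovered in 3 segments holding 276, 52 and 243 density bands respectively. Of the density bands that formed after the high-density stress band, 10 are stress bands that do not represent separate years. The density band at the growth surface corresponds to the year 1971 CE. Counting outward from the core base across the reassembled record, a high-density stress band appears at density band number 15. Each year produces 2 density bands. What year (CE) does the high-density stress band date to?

Total density bands = 276 + 52 + 243 = 571.
Between density band 15 and the growth surface there are 571 − 15 = 556 density bands.
Removing the 10 false density bands leaves 556 − 10 = 546 true density bands beyond the high-density stress band.
With 2 density bands per year, 546 / 2 = 273 years.
Counting back 273 years from 1971 CE places the high-density stress band in 1971 − 273 = 1698 CE.

1698 CE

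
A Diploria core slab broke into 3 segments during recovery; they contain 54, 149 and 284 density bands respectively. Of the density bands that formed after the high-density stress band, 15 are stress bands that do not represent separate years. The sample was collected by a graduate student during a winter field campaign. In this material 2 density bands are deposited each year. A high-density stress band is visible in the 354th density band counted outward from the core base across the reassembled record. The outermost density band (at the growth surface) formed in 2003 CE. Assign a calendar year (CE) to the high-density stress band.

1944 CE

Total density bands = 54 + 149 + 284 = 487.
487 − 354 = 133 density bands lie beyond the high-density stress band toward the growth surface.
Excluding 15 false density bands: 133 − 15 = 118.
118 density bands at 2 per year is 118 / 2 = 59 years.
Counting back 59 years from 2003 CE places the high-density stress band in 2003 − 59 = 1944 CE.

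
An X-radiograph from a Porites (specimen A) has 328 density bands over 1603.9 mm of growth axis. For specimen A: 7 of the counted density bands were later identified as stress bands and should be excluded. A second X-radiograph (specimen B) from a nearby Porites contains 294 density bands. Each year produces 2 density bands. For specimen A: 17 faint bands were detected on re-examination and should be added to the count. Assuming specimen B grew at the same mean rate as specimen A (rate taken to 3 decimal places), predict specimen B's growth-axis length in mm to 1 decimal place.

1395.2 mm

Specimen A: after corrections the count is 328 − 7 + 17 = 338 density bands.
Specimen A: dividing by 2 density bands per year: 338 / 2 = 169 years.
A: 1603.9 mm over 169 years gives 1603.9 / 169 ≈ 9.491 mm/year.
Specimen B: 294 density bands at 2 per year is 294 / 2 = 147 years. Length of B = 9.491 × 147 = 1395.2 mm.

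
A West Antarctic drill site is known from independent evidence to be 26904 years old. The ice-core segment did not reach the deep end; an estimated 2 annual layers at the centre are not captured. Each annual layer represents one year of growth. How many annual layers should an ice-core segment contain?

At one annual layer per year, 26904 years correspond to 26904 annual layers.
Subtracting the 2 annual layers not captured gives 26904 − 2 = 26902 annual layers in the record.

26902 annual layers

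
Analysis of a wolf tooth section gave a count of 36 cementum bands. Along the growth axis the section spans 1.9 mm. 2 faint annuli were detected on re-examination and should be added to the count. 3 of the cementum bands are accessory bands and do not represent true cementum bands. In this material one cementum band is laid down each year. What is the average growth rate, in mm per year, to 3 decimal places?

0.054 mm per year

Adjusted count: 36 − 3 + 2 = 35 cementum bands.
Extension rate ≈ 1.9 / 35 = 0.054 mm per year.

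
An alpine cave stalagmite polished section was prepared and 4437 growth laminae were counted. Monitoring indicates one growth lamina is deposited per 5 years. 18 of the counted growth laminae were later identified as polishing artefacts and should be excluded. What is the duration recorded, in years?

Correcting the raw count gives 4437 − 18 = 4419 true growth laminae.
4419 growth laminae at 5 years each span 4419 × 5 = 22095 years.

22095 years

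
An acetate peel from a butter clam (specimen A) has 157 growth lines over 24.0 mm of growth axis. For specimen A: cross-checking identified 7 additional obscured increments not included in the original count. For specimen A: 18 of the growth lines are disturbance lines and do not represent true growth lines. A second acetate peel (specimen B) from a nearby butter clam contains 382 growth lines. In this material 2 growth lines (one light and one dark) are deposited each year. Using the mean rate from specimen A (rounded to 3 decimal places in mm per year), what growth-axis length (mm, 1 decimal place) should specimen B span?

Specimen A: after corrections the count is 157 − 18 + 7 = 146 growth lines.
Specimen A: with 2 growth lines per year, 146 / 2 = 73 years.
A: 24.0 mm over 73 years gives 24.0 / 73 ≈ 0.329 mm/yr.
Specimen B: 382 growth lines at 2 per year is 382 / 2 = 191 years. For B, 0.329 mm/year × 191 years = 62.8 mm.

62.8 mm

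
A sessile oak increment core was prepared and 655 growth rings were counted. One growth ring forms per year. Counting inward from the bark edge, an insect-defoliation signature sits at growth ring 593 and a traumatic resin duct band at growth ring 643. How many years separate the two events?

50 years

The two markers are separated by 643 − 593 = 50 growth rings.
That is 50 years at one growth ring per year.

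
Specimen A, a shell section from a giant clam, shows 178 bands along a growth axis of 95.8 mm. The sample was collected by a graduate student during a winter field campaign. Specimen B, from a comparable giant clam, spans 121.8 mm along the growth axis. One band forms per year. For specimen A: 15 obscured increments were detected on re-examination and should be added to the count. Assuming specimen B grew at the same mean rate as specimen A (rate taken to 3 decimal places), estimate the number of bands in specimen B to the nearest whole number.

246 bands

Specimen A: correcting the raw count gives 178 + 15 = 193 true bands.
A: Extension rate ≈ 95.8 / 193 = 0.496 mm/yr.
B spans 121.8 / 0.496 = 245.56 years ≈ 246 bands.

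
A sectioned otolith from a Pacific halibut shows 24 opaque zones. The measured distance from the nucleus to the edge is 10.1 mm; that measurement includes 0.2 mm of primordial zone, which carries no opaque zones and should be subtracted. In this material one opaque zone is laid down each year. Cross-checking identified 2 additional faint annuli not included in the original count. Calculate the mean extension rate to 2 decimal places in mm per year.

True opaque zone count = 24 + 2 = 26.
Net length = 10.1 − 0.2 = 9.9 mm.
Mean rate = 9.9 mm / 26 years ≈ 0.38 mm per year.

0.38 mm per year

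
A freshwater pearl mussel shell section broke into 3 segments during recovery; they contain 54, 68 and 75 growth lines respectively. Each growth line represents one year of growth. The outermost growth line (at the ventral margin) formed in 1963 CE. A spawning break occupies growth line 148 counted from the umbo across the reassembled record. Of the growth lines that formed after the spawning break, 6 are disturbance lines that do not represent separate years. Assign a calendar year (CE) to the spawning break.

1920 CE

Total growth lines = 54 + 68 + 75 = 197.
The spawning break sits at growth line 148 from the umbo, so 197 − 148 = 49 growth lines formed after it.
Excluding 6 false growth lines: 49 − 6 = 43.
The growth line at the ventral margin is 1963 CE, so the spawning break dates to 1963 − 43 = 1920 CE.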